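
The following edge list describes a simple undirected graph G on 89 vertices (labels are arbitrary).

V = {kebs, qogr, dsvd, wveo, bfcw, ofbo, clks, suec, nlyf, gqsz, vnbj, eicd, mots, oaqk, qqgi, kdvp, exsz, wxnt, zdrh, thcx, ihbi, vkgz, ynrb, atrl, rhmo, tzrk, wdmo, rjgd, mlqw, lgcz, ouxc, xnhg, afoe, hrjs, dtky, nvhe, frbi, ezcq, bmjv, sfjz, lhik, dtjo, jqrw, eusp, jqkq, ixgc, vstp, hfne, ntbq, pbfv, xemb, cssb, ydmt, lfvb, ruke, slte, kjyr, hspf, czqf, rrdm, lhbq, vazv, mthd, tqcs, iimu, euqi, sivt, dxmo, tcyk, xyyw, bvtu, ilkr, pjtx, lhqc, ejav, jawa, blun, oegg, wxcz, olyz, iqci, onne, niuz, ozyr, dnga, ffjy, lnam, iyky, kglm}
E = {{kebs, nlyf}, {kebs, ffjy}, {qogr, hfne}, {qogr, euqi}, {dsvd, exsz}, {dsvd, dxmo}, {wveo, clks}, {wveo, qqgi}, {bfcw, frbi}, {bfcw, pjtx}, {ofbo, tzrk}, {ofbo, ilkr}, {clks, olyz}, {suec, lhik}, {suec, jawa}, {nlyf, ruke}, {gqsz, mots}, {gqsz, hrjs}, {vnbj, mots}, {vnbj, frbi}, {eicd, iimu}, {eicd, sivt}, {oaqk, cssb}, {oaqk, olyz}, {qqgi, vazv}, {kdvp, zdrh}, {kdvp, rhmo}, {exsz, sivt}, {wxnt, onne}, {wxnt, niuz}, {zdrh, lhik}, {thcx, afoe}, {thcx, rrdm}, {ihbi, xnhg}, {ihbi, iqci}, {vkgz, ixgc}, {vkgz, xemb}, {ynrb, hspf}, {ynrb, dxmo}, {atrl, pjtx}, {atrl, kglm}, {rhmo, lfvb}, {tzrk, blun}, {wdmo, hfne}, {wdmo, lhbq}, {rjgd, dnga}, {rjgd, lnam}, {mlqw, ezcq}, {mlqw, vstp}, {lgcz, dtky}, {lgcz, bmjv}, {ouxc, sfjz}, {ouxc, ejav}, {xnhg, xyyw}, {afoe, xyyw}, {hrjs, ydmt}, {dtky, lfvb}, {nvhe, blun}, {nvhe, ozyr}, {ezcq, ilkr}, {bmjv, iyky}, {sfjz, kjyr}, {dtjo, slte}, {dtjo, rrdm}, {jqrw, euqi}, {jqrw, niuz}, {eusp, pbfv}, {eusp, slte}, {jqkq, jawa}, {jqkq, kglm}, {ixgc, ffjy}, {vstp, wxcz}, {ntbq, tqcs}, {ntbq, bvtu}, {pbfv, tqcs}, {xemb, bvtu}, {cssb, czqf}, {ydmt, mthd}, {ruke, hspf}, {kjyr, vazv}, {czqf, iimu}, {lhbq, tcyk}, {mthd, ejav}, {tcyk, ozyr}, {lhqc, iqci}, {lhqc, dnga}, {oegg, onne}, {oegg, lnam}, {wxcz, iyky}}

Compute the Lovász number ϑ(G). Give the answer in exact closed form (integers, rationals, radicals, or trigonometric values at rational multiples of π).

89*cos(pi/89)/(cos(pi/89) + 1)

Vertex frbi has 2 neighbors: bfcw, vnbj.
N(iimu) = {eicd, czqf}, |N(iimu)| = 2.
N(ofbo) = {tzrk, ilkr}, |N(ofbo)| = 2.
Vertex dtky has 2 neighbors: lgcz, lfvb.
G on 89 vertices is 2-regular; connected 2-regular on 89 ⇒ C_{89}.
The 45 distinct eigenvalues: [2.0, 1.99502, 1.9801, 1.95531, 1.92078, 1.87669, 1.82324, 1.76071, 1.68941, 1.60969, 1.52196, 1.42664, 1.32421, 1.21519, 1.10011, 0.97955, 0.85411, 0.72442, 0.59112, 0.45487, 0.31635, 0.17626, 0.0353, -0.10585, -0.24646, -0.38585, -0.52332, -0.65818, -0.78976, -0.9174, -1.04048, -1.15837, -1.27049, -1.37628, -1.47522, -1.5668, -1.65058, -1.72614, -1.79309, -1.85112, -1.89992, -1.93926, -1.96893, -1.9888, -1.99875].
λ_max=2, λ_min=-2*cos(pi/89); ϑ = −89·λ_min/(λ_max−λ_min) = 89*cos(pi/89)/(cos(pi/89) + 1).
Numerically 44.4861.
Lovász sandwich 44 ≤ 89*cos(pi/89)/(cos(pi/89) + 1) ≤ 45: both strict.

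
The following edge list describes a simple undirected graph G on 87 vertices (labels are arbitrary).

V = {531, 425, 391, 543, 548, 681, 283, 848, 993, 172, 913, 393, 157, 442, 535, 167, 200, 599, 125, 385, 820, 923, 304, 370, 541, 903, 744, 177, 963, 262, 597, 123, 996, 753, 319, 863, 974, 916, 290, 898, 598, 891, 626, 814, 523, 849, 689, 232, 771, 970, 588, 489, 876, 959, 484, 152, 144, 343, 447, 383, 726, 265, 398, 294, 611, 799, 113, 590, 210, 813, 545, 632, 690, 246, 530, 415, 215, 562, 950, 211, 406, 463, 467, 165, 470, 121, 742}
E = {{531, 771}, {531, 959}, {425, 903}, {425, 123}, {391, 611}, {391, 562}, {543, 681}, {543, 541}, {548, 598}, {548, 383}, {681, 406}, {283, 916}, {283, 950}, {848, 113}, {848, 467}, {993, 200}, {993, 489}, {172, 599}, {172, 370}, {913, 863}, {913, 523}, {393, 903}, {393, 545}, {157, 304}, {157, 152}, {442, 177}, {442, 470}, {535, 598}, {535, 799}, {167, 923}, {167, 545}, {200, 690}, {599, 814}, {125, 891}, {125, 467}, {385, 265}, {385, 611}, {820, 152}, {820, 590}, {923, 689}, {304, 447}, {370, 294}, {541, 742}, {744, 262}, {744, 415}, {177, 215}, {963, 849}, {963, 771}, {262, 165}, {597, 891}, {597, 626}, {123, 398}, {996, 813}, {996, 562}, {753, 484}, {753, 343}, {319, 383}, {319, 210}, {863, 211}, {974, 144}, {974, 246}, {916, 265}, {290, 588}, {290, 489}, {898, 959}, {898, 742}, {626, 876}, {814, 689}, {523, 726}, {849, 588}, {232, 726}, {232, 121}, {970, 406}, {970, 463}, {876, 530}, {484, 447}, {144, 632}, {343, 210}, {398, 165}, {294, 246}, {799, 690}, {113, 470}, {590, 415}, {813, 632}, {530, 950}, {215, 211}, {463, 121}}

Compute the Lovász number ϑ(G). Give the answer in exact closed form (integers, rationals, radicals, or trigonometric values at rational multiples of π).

Vertex 370 has 2 neighbors: 172, 294.
N(681) = {543, 406}, |N(681)| = 2.
deg(406) = 2; N(406) = {681, 970}.
N(211) = {863, 215}, |N(211)| = 2.
deg(v) = 2 for all v (|V|=87); this is C_{87}, the 87-cycle.
spec(A) ≈ [2.0, 1.995, 1.979, 1.953, 1.917, 1.871, 1.815, 1.75, 1.675, 1.592, 1.501, 1.401, 1.295, 1.181, 1.062, 0.937, 0.807, 0.673, 0.535, 0.395, 0.252, 0.108, -0.036, -0.18, -0.324, -0.465, -0.604, -0.74, -0.872, -1.0, -1.122, -1.239, -1.349, -1.452, -1.547, -1.635, -1.714, -1.784, -1.844, -1.895, -1.936, -1.967, -1.988, -1.999] (distinct, 3 d.p.).
−87·(-2*cos(pi/87)) / ((2)−(-2*cos(pi/87))) = 87*cos(pi/87)/(cos(pi/87) + 1) = ϑ(G).
= 43.48581645… (decimal).
Sandwich: α(G)=43 ≤ ϑ(G)=87*cos(pi/87)/(cos(pi/87) + 1) ≤ χ(Ḡ)=44 (both strict).

87*cos(pi/87)/(cos(pi/87) + 1)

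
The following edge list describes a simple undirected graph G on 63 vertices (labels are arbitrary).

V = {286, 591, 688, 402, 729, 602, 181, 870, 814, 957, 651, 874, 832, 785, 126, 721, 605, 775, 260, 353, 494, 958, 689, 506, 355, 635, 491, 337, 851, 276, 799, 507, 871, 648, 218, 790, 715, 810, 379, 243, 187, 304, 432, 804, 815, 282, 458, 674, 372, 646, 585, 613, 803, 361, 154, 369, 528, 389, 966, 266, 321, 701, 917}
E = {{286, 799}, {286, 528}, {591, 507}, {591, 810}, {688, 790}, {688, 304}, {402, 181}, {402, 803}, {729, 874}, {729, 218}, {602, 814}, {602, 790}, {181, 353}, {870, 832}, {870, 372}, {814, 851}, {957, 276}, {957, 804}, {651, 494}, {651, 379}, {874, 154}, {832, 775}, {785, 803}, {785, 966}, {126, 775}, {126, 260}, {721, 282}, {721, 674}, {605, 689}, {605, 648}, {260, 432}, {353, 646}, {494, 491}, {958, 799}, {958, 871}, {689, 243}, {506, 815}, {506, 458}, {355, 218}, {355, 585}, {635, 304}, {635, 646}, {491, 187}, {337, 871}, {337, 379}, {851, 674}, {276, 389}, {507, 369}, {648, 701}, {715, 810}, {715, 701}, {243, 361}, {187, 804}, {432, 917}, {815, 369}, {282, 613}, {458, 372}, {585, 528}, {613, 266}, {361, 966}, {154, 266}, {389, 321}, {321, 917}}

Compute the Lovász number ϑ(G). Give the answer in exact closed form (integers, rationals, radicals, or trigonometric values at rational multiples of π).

63*cos(pi/63)/(cos(pi/63) + 1)

deg(126) = 2; N(126) = {775, 260}.
deg(775) = 2; N(775) = {832, 126}.
N(321) = {389, 917}, |N(321)| = 2.
Vertex 957 has 2 neighbors: 276, 804.
63-vertex 2-regular graph: this is C_{63}, the 63-cycle.
spec(A) ≈ [2.0, 1.99006, 1.96034, 1.91115, 1.84295, 1.75644, 1.65248, 1.53209, 1.39647, 1.24698, 1.08509, 0.91242, 0.73068, 0.54168, 0.3473, 0.14946, -0.04986, -0.24869, -0.44504, -0.63697, -0.82257, -1.0, -1.16749, -1.32337, -1.4661, -1.59427, -1.70658, -1.80194, -1.87939, -1.93815, -1.97766, -1.99751] (distinct, 5 d.p.).
ϑ = −N·λ_min/(λ_max−λ_min) = −63·(-2*cos(pi/63))/(2−(-2*cos(pi/63))) = 63*cos(pi/63)/(cos(pi/63) + 1).
≈ 31.4804093 (to 7 d.p.).
Check 31 ≤ 63*cos(pi/63)/(cos(pi/63) + 1) ≤ 32: both strict.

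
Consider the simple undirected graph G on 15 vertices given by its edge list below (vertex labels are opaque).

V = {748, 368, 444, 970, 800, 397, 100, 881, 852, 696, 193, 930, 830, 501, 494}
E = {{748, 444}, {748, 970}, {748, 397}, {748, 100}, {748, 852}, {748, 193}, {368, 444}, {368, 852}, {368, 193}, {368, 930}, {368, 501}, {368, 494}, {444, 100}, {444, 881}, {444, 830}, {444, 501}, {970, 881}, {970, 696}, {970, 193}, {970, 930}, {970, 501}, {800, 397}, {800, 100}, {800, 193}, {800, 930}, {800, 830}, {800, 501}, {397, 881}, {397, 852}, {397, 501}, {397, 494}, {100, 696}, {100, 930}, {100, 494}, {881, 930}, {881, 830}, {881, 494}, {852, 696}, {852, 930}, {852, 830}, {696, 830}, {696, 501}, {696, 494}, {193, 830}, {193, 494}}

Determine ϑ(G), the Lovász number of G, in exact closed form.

5

Vertex 368 has 6 neighbors: 444, 852, 193, 930, 501, 494.
Vertex 881 has 6 neighbors: 444, 970, 397, 930, 830, 494.
Vertex 494 has 6 neighbors: 368, 397, 100, 881, 696, 193.
N(930) = {368, 970, 800, 100, 881, 852}, |N(930)| = 6.
deg(v) = 6 for all v (|V|=15); Kneser-type, 2-subsets of [6].
Distinct eigenvalues (to 6 d.p.): [6.0, 1.0, -3.0].
ϑ = −N·λ_min/(λ_max−λ_min) = −15·(-3)/(6−(-3)) = 5.
Numerically 5.0000.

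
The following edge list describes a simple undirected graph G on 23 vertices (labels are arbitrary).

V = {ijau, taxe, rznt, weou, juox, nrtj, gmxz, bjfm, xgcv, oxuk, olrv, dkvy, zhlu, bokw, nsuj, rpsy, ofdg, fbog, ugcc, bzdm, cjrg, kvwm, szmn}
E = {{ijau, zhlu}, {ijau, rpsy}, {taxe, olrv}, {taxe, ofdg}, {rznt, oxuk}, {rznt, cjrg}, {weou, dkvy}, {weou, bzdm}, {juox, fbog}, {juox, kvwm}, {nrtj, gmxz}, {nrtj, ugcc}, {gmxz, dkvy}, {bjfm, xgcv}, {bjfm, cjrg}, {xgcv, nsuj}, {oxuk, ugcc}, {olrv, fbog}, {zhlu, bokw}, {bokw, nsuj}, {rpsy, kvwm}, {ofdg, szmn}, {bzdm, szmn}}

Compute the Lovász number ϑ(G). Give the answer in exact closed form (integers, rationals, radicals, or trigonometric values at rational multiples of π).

N(ijau) = {zhlu, rpsy}, |N(ijau)| = 2.
N(szmn) = {ofdg, bzdm}, |N(szmn)| = 2.
deg(bjfm) = 2; N(bjfm) = {xgcv, cjrg}.
deg(rpsy) = 2; N(rpsy) = {ijau, kvwm}.
G on 23 vertices is 2-regular; this is C_{23}, the 23-cycle.
The 12 distinct eigenvalues: [2.0, 1.9258, 1.7088, 1.3651, 0.9201, 0.4069, -0.1365, -0.6698, -1.1534, -1.5514, -1.8344, -1.9814].
With N=23: ϑ(G) = 23·(-(-1)*2*cos(pi/23))/(2−(-2*cos(pi/23))) = 23*cos(pi/23)/(cos(pi/23) + 1).
= 11.44619… (decimal).
α=11, χ(Ḡ)=12; ϑ=23*cos(pi/23)/(cos(pi/23) + 1) lies between (both strict).

23*cos(pi/23)/(cos(pi/23) + 1)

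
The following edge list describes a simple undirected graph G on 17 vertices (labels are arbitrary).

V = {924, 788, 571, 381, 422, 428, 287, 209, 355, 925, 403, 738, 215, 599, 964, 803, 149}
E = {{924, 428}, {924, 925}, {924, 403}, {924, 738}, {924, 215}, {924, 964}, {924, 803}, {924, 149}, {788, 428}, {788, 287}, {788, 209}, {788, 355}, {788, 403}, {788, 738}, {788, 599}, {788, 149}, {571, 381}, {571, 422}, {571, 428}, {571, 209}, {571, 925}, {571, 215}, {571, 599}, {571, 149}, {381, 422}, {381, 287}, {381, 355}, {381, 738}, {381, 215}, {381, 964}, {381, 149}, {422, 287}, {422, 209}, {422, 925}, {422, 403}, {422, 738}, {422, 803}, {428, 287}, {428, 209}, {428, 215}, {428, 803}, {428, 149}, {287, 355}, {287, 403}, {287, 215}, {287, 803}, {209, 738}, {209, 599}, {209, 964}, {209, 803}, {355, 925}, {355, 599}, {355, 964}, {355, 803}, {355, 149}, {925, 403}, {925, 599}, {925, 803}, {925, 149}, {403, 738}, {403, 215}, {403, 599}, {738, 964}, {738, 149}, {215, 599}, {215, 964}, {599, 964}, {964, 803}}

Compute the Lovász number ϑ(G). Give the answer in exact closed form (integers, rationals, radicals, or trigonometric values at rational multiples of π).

deg(209) = 8; N(209) = {788, 571, 422, 428, 738, 599, 964, 803}.
N(738) = {924, 788, 381, 422, 209, 403, 964, 149}, |N(738)| = 8.
deg(924) = 8; N(924) = {428, 925, 403, 738, 215, 964, 803, 149}.
deg(422) = 8; N(422) = {571, 381, 287, 209, 925, 403, 738, 803}.
8-regular, N=17; strongly regular (17,8,3,4).
Distinct eigenvalues (to 4 d.p.): [8.0, 1.5616, -2.5616].
−17·(-sqrt(17)/2 - 1/2) / ((8)−(-sqrt(17)/2 - 1/2)) = sqrt(17) = ϑ(G).
= 4.123105626… (decimal).

sqrt(17)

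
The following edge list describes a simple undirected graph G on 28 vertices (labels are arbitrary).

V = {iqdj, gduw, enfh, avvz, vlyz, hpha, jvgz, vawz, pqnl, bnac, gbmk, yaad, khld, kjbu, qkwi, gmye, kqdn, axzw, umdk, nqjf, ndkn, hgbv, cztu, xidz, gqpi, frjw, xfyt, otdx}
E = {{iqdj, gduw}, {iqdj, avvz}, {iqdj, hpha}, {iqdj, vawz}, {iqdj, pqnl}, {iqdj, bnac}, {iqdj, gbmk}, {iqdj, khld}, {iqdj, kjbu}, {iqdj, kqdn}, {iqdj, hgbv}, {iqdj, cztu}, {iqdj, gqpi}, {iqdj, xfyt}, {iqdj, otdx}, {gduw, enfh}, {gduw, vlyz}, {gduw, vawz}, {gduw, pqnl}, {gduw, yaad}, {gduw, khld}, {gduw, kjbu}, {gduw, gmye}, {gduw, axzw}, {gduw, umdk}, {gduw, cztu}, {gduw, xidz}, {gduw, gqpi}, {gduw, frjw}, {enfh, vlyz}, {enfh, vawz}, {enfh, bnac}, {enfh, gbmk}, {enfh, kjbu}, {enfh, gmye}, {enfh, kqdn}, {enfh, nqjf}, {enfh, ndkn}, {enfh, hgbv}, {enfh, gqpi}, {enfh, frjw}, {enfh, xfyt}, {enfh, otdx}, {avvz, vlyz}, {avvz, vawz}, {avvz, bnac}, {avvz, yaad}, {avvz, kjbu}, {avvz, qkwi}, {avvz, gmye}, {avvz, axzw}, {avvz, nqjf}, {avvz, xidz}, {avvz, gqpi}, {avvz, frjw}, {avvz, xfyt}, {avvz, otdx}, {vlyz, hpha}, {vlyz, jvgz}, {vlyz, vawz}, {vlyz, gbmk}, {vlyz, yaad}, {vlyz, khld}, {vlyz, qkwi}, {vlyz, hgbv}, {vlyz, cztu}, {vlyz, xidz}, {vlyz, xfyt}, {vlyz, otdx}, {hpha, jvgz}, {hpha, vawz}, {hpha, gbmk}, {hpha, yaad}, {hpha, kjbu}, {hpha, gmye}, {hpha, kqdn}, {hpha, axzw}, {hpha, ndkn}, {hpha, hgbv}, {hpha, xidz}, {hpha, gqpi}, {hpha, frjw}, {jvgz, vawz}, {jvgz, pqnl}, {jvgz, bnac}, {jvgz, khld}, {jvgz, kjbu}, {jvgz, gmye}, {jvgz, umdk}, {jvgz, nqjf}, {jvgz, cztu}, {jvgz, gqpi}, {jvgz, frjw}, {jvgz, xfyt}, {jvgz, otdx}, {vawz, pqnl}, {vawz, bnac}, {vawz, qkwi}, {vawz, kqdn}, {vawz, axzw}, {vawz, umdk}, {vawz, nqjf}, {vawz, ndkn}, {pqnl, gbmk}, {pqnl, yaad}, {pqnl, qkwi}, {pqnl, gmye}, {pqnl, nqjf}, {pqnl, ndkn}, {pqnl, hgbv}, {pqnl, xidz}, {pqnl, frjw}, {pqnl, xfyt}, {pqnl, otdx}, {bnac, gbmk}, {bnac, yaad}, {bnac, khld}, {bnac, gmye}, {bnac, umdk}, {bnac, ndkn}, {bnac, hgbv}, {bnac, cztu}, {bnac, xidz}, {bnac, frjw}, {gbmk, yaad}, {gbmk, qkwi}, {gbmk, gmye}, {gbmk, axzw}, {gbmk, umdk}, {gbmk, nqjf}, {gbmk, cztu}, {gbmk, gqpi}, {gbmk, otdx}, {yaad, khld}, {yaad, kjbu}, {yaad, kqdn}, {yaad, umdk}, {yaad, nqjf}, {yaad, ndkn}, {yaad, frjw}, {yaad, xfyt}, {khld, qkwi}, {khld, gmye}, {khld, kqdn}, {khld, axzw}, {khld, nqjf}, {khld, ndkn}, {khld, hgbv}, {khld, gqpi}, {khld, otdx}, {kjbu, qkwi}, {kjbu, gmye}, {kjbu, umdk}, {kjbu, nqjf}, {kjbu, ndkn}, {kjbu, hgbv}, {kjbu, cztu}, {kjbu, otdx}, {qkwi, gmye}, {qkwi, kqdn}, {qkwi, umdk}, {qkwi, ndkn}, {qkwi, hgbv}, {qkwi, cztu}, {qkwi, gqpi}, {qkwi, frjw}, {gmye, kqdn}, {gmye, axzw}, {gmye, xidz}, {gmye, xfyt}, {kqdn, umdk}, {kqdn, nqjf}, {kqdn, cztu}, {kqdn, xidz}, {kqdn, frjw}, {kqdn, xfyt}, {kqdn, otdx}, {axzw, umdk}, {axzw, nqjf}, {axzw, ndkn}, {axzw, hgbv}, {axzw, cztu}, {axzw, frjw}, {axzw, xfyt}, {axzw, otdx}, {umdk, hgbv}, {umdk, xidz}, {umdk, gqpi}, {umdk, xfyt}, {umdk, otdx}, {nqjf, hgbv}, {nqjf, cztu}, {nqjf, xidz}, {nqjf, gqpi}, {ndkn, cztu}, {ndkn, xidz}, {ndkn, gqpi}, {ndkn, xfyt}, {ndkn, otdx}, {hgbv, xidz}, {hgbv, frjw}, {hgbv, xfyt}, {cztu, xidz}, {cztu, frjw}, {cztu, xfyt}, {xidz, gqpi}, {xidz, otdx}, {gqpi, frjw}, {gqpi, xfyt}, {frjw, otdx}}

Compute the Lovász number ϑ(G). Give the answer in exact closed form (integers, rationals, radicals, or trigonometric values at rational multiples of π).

N(xidz) = {gduw, avvz, vlyz, hpha, pqnl, bnac, gmye, kqdn, umdk, nqjf, ndkn, hgbv, cztu, gqpi, otdx}, |N(xidz)| = 15.
N(pqnl) = {iqdj, gduw, jvgz, vawz, gbmk, yaad, qkwi, gmye, nqjf, ndkn, hgbv, xidz, frjw, xfyt, otdx}, |N(pqnl)| = 15.
Vertex vlyz has 15 neighbors: gduw, enfh, avvz, hpha, jvgz, vawz, gbmk, yaad, khld, qkwi, hgbv, cztu, xidz, xfyt, otdx.
Vertex axzw has 15 neighbors: gduw, avvz, hpha, vawz, gbmk, khld, gmye, umdk, nqjf, ndkn, hgbv, cztu, frjw, xfyt, otdx.
Every vertex has degree 15 (N=28); Kneser-type, 2-subsets of [8].
The 3 distinct eigenvalues: [15.0, 1.0, -5.0].
Lovász: ϑ = −28(-5)/(15+-1*(-5)) = 7.
ϑ(G) ≈ 7.0000.

7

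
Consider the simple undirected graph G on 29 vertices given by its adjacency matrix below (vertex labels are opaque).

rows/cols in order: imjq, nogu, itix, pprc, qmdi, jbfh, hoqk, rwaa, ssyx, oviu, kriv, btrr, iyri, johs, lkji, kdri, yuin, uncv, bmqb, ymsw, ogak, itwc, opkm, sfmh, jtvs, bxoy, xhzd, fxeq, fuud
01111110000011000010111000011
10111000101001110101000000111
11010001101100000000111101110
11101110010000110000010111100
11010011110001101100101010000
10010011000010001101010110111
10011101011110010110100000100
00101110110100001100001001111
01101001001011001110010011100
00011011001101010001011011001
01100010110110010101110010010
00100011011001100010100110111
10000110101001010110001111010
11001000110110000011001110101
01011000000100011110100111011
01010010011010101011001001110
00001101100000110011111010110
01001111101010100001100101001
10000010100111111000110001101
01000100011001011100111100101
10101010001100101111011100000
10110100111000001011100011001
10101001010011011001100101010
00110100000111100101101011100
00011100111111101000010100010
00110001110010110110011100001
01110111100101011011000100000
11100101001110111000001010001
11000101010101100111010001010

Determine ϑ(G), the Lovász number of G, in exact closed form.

Vertex pprc has 14 neighbors: imjq, nogu, itix, qmdi, jbfh, hoqk, oviu, lkji, kdri, itwc, sfmh, jtvs, bxoy, xhzd.
deg(iyri) = 14; N(iyri) = {imjq, jbfh, hoqk, ssyx, kriv, johs, kdri, uncv, bmqb, opkm, sfmh, jtvs, bxoy, fxeq}.
Vertex fxeq has 14 neighbors: imjq, nogu, itix, jbfh, rwaa, kriv, btrr, iyri, lkji, kdri, yuin, opkm, jtvs, fuud.
N(xhzd) = {nogu, itix, pprc, jbfh, hoqk, rwaa, ssyx, btrr, johs, kdri, yuin, bmqb, ymsw, sfmh}, |N(xhzd)| = 14.
29-vertex 14-regular graph: Paley(29): SR with (k,λ,μ)=(14,6,7).
spec(A) ≈ [14.0, 2.1926, -3.1926] (distinct, 4 d.p.).
ϑ = −N·λ_min/(λ_max−λ_min) = −29·(-sqrt(29)/2 - 1/2)/(14−(-sqrt(29)/2 - 1/2)) = sqrt(29).
ϑ(G) ≈ 5.38516481.

sqrt(29)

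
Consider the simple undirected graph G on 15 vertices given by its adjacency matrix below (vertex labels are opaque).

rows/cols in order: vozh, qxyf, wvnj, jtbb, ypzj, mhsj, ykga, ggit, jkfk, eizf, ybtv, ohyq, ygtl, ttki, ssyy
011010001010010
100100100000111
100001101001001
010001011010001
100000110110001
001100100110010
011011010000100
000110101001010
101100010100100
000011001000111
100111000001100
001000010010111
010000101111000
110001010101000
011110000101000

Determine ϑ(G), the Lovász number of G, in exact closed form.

Vertex ohyq has 6 neighbors: wvnj, ggit, ybtv, ygtl, ttki, ssyy.
deg(mhsj) = 6; N(mhsj) = {wvnj, jtbb, ykga, eizf, ybtv, ttki}.
Vertex vozh has 6 neighbors: qxyf, wvnj, ypzj, jkfk, ybtv, ttki.
Vertex jtbb has 6 neighbors: qxyf, mhsj, ggit, jkfk, ybtv, ssyy.
Every vertex has degree 6 (N=15); Kneser K(6,2) on C(6,2)=15 vertices.
A has 3 distinct eigenvalues ≈ [6.0, 1.0, -3.0].
Lovász: ϑ = −15(-3)/(6+-1*(-3)) = 5.
≈ 5.000000000 (to 9 d.p.).

5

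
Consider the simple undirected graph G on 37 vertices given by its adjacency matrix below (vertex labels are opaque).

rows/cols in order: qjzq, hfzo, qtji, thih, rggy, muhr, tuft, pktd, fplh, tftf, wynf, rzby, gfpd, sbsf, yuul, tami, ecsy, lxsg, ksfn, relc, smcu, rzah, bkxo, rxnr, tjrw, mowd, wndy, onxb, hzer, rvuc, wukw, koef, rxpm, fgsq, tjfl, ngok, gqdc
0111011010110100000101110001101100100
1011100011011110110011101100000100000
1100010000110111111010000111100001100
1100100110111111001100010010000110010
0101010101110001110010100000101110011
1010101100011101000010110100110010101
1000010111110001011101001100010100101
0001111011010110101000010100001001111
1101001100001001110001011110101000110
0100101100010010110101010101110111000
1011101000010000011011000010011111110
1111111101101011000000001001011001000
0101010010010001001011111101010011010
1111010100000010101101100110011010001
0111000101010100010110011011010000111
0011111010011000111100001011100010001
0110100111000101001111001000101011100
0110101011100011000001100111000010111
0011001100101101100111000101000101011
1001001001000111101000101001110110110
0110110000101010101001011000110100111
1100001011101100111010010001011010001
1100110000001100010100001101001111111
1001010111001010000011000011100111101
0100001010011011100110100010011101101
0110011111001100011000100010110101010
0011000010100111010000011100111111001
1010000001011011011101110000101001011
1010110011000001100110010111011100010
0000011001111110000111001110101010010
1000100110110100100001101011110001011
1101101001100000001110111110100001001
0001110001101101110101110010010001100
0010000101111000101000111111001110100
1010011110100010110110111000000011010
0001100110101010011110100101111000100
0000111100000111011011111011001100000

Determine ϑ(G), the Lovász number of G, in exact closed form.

Vertex rzah has 18 neighbors: qjzq, hfzo, tuft, fplh, tftf, wynf, gfpd, sbsf, ecsy, lxsg, ksfn, smcu, rxnr, onxb, rvuc, wukw, rxpm, gqdc.
Vertex rggy has 18 neighbors: hfzo, thih, muhr, pktd, tftf, wynf, rzby, tami, ecsy, lxsg, smcu, bkxo, hzer, wukw, koef, rxpm, ngok, gqdc.
deg(wukw) = 18; N(wukw) = {qjzq, rggy, pktd, fplh, wynf, rzby, sbsf, ecsy, rzah, bkxo, tjrw, wndy, onxb, hzer, rvuc, fgsq, ngok, gqdc}.
deg(wndy) = 18; N(wndy) = {qtji, thih, fplh, wynf, sbsf, yuul, tami, lxsg, rxnr, tjrw, mowd, hzer, rvuc, wukw, koef, rxpm, fgsq, gqdc}.
deg(v) = 18 for all v (|V|=37); strongly regular (37,18,8,9).
Distinct eigenvalues (to 5 d.p.): [18.0, 2.54138, -3.54138].
Lovász (edge-transitive): ϑ = −37·(-sqrt(37)/2 - 1/2)/((18)−(-sqrt(37)/2 - 1/2)) = sqrt(37).
= 6.0827625… (decimal).

sqrt(37)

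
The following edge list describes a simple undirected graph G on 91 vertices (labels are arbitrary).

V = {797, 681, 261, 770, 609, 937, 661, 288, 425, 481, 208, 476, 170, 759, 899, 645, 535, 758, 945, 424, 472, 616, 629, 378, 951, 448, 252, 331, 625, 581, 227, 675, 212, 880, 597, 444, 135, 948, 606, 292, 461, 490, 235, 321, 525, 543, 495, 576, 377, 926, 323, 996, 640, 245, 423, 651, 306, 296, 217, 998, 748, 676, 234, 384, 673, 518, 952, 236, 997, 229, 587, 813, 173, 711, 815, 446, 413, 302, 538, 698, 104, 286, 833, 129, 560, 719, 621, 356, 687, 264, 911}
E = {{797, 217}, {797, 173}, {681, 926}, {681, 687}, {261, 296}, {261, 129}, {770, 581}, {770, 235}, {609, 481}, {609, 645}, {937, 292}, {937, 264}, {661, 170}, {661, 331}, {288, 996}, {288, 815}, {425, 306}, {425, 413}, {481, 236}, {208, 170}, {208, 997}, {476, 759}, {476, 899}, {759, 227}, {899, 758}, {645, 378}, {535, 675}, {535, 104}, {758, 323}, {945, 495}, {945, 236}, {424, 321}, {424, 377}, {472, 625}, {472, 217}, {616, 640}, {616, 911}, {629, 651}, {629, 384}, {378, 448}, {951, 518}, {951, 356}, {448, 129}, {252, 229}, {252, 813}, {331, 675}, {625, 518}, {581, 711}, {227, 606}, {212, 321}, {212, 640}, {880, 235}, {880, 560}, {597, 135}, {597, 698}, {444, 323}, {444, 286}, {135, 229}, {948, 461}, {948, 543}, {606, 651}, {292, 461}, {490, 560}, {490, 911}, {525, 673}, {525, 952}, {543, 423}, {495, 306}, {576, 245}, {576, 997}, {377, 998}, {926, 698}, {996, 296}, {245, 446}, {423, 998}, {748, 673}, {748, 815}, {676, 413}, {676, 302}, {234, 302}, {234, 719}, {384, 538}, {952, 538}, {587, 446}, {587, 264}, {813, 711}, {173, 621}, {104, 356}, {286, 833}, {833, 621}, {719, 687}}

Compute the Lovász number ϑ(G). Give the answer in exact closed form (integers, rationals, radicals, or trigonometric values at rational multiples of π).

N(292) = {937, 461}, |N(292)| = 2.
deg(170) = 2; N(170) = {661, 208}.
deg(490) = 2; N(490) = {560, 911}.
Vertex 926 has 2 neighbors: 681, 698.
deg(v) = 2 for all v (|V|=91); a single 91-cycle (edge-transitive).
spec(A) ≈ [2.0, 1.995, 1.981, 1.957, 1.924, 1.882, 1.831, 1.771, 1.703, 1.626, 1.542, 1.45, 1.352, 1.247, 1.136, 1.02, 0.899, 0.773, 0.644, 0.512, 0.377, 0.241, 0.104, -0.035, -0.172, -0.309, -0.445, -0.579, -0.709, -0.837, -0.96, -1.079, -1.192, -1.3, -1.402, -1.497, -1.585, -1.665, -1.738, -1.802, -1.858, -1.904, -1.942, -1.97, -1.989, -1.999] (distinct, 3 d.p.).
ϑ = −N·λ_min/(λ_max−λ_min) = −91·(-2*cos(pi/91))/(2−(-2*cos(pi/91))) = 91*cos(pi/91)/(cos(pi/91) + 1).
Numerically 45.486440158.
Lovász sandwich 45 ≤ 91*cos(pi/91)/(cos(pi/91) + 1) ≤ 46: both strict.

91*cos(pi/91)/(cos(pi/91) + 1)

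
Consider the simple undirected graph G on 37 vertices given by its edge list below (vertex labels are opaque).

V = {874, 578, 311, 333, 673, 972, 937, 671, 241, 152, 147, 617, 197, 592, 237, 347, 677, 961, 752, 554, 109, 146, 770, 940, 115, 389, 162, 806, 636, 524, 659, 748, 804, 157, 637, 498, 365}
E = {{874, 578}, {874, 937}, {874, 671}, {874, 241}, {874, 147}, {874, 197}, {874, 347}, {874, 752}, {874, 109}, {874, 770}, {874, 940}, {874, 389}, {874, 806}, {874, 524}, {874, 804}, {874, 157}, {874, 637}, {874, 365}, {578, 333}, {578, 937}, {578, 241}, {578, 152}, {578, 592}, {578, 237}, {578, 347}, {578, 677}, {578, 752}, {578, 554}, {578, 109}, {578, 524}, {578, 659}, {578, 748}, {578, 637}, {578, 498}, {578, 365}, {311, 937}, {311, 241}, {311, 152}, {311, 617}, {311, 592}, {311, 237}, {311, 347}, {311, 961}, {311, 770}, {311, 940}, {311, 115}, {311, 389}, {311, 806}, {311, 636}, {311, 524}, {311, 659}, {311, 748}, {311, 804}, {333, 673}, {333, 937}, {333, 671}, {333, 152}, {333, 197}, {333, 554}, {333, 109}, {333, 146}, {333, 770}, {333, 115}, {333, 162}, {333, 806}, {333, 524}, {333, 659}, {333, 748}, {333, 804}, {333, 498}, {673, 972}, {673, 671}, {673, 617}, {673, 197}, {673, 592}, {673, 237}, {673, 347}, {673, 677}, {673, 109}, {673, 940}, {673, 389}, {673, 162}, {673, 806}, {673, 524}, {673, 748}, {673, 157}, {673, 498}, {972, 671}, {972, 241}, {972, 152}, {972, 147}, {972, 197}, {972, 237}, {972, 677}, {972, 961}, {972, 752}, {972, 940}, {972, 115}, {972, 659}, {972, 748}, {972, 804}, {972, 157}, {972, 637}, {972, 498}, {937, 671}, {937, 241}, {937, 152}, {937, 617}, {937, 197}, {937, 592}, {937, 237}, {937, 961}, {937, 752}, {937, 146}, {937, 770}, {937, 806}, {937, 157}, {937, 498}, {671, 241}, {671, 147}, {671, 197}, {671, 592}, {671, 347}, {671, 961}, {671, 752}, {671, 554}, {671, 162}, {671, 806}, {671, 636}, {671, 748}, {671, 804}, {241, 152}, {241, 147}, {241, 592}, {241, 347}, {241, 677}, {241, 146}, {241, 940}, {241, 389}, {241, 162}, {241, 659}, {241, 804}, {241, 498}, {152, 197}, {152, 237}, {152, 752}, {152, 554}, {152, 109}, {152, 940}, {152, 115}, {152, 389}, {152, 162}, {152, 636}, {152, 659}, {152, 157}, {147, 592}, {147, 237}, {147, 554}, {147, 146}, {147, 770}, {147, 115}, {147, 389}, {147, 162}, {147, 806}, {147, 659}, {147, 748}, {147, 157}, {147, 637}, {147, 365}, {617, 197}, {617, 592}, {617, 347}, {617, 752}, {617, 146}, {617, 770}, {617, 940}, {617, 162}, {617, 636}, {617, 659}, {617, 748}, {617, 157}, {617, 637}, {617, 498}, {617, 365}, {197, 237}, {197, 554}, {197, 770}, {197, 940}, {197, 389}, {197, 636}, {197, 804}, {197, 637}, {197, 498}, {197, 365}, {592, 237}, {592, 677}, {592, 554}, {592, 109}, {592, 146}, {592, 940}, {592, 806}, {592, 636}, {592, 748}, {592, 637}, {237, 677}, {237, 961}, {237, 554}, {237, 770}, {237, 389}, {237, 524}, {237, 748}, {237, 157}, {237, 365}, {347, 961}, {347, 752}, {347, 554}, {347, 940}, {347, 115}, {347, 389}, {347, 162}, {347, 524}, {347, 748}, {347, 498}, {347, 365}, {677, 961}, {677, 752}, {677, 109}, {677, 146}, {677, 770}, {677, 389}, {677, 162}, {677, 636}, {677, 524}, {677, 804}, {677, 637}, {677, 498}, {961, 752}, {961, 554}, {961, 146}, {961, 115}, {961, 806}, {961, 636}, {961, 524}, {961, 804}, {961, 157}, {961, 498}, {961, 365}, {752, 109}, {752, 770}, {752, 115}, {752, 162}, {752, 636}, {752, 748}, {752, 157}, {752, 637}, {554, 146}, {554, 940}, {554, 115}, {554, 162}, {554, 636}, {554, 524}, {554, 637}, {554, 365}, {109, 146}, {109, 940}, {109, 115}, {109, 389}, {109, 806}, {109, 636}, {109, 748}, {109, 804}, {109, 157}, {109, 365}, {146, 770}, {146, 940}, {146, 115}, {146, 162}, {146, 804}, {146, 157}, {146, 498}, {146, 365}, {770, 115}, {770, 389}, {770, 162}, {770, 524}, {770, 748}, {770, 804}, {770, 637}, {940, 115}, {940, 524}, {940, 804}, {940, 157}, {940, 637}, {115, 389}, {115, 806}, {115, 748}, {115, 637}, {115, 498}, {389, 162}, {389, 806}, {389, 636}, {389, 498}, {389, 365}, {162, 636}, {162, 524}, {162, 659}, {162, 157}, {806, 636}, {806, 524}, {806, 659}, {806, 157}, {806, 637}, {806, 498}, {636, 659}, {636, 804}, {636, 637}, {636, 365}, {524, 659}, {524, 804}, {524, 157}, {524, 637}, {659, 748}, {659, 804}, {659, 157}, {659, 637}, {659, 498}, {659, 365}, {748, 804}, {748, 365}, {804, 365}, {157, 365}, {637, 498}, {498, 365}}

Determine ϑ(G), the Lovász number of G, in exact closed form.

deg(197) = 18; N(197) = {874, 333, 673, 972, 937, 671, 152, 617, 237, 554, 770, 940, 389, 636, 804, 637, 498, 365}.
Vertex 673 has 18 neighbors: 333, 972, 671, 617, 197, 592, 237, 347, 677, 109, 940, 389, 162, 806, 524, 748, 157, 498.
Vertex 333 has 18 neighbors: 578, 673, 937, 671, 152, 197, 554, 109, 146, 770, 115, 162, 806, 524, 659, 748, 804, 498.
Vertex 241 has 18 neighbors: 874, 578, 311, 972, 937, 671, 152, 147, 592, 347, 677, 146, 940, 389, 162, 659, 804, 498.
deg(v) = 18 for all v (|V|=37); strongly regular (37,18,8,9).
The 3 distinct eigenvalues: [18.0, 2.541, -3.541].
With N=37: ϑ(G) = 37·(-(-sqrt(37)/2 - 1/2))/(18−(-sqrt(37)/2 - 1/2)) = sqrt(37).
Numerically 6.0828.

sqrt(37)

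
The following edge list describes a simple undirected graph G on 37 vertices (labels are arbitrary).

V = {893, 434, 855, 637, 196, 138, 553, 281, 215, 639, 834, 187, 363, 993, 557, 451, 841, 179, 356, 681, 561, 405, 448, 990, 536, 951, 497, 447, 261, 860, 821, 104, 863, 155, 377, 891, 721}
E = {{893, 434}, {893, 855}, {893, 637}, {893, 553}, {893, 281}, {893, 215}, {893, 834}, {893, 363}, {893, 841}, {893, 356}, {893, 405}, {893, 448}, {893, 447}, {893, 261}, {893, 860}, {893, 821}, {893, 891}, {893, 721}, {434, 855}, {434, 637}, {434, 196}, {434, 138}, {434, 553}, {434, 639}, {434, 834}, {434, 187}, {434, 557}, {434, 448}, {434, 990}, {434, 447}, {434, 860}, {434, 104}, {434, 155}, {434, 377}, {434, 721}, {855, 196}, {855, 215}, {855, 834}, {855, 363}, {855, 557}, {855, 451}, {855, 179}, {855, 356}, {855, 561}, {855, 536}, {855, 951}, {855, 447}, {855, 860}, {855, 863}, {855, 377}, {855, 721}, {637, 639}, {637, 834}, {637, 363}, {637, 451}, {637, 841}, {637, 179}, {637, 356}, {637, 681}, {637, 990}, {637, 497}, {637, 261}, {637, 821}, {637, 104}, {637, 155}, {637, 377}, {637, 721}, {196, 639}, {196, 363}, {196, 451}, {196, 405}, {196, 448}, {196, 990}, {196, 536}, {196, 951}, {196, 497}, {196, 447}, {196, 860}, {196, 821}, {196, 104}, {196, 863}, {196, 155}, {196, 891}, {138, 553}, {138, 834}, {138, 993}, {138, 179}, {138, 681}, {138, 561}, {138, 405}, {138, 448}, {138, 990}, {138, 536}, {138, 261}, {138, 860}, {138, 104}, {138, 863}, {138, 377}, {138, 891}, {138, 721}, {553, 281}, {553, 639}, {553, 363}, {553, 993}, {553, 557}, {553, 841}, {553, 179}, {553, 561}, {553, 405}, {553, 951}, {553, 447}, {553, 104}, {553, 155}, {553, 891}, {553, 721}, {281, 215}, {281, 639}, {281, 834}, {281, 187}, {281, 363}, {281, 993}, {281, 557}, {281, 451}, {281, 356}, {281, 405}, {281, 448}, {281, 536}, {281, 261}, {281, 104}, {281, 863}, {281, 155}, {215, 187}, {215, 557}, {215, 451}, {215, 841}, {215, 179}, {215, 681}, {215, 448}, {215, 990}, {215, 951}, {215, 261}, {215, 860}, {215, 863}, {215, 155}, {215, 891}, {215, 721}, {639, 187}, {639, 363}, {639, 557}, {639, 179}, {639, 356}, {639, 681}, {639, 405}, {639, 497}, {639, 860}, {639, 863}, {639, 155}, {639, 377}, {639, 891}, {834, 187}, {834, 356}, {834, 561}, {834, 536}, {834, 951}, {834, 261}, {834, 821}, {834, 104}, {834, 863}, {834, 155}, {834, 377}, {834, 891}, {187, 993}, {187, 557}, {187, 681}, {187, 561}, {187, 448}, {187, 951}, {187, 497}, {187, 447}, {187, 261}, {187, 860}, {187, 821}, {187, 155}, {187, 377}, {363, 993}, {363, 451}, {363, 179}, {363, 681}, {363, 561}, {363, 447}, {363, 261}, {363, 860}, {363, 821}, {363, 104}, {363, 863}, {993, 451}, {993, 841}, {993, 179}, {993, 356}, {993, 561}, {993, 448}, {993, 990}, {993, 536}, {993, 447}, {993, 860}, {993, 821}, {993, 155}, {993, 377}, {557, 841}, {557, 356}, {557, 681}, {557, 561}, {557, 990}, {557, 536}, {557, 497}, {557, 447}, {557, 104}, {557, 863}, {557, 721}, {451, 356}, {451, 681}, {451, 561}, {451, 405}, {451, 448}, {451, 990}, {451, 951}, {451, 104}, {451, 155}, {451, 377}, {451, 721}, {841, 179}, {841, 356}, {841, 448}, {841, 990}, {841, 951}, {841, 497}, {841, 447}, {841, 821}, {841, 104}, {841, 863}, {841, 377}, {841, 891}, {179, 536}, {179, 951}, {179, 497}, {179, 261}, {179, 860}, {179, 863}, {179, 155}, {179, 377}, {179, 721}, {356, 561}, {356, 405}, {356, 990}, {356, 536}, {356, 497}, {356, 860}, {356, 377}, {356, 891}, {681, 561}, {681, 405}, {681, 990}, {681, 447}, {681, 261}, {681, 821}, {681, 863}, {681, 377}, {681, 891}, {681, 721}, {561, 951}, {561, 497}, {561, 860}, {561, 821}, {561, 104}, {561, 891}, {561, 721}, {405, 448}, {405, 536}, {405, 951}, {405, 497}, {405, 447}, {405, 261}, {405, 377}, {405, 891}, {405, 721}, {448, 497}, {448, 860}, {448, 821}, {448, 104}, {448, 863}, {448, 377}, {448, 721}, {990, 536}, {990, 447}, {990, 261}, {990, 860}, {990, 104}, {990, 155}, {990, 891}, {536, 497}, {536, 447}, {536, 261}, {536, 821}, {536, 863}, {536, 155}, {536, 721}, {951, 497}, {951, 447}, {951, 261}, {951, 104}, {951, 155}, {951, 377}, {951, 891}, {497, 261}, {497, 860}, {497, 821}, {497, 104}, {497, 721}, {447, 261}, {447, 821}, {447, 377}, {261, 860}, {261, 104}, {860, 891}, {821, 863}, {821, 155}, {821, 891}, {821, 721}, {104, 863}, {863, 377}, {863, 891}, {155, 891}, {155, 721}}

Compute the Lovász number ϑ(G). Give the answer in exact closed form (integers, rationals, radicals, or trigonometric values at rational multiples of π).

sqrt(37)

deg(721) = 18; N(721) = {893, 434, 855, 637, 138, 553, 215, 557, 451, 179, 681, 561, 405, 448, 536, 497, 821, 155}.
Vertex 841 has 18 neighbors: 893, 637, 553, 215, 993, 557, 179, 356, 448, 990, 951, 497, 447, 821, 104, 863, 377, 891.
N(993) = {138, 553, 281, 187, 363, 451, 841, 179, 356, 561, 448, 990, 536, 447, 860, 821, 155, 377}, |N(993)| = 18.
N(434) = {893, 855, 637, 196, 138, 553, 639, 834, 187, 557, 448, 990, 447, 860, 104, 155, 377, 721}, |N(434)| = 18.
G on 37 vertices is 18-regular; Paley(37): SR with (k,λ,μ)=(18,8,9).
A has 3 distinct eigenvalues ≈ [18.0, 2.54138, -3.54138].
Lovász (edge-transitive): ϑ = −37·(-sqrt(37)/2 - 1/2)/((18)−(-sqrt(37)/2 - 1/2)) = sqrt(37).
= 6.082763… (decimal).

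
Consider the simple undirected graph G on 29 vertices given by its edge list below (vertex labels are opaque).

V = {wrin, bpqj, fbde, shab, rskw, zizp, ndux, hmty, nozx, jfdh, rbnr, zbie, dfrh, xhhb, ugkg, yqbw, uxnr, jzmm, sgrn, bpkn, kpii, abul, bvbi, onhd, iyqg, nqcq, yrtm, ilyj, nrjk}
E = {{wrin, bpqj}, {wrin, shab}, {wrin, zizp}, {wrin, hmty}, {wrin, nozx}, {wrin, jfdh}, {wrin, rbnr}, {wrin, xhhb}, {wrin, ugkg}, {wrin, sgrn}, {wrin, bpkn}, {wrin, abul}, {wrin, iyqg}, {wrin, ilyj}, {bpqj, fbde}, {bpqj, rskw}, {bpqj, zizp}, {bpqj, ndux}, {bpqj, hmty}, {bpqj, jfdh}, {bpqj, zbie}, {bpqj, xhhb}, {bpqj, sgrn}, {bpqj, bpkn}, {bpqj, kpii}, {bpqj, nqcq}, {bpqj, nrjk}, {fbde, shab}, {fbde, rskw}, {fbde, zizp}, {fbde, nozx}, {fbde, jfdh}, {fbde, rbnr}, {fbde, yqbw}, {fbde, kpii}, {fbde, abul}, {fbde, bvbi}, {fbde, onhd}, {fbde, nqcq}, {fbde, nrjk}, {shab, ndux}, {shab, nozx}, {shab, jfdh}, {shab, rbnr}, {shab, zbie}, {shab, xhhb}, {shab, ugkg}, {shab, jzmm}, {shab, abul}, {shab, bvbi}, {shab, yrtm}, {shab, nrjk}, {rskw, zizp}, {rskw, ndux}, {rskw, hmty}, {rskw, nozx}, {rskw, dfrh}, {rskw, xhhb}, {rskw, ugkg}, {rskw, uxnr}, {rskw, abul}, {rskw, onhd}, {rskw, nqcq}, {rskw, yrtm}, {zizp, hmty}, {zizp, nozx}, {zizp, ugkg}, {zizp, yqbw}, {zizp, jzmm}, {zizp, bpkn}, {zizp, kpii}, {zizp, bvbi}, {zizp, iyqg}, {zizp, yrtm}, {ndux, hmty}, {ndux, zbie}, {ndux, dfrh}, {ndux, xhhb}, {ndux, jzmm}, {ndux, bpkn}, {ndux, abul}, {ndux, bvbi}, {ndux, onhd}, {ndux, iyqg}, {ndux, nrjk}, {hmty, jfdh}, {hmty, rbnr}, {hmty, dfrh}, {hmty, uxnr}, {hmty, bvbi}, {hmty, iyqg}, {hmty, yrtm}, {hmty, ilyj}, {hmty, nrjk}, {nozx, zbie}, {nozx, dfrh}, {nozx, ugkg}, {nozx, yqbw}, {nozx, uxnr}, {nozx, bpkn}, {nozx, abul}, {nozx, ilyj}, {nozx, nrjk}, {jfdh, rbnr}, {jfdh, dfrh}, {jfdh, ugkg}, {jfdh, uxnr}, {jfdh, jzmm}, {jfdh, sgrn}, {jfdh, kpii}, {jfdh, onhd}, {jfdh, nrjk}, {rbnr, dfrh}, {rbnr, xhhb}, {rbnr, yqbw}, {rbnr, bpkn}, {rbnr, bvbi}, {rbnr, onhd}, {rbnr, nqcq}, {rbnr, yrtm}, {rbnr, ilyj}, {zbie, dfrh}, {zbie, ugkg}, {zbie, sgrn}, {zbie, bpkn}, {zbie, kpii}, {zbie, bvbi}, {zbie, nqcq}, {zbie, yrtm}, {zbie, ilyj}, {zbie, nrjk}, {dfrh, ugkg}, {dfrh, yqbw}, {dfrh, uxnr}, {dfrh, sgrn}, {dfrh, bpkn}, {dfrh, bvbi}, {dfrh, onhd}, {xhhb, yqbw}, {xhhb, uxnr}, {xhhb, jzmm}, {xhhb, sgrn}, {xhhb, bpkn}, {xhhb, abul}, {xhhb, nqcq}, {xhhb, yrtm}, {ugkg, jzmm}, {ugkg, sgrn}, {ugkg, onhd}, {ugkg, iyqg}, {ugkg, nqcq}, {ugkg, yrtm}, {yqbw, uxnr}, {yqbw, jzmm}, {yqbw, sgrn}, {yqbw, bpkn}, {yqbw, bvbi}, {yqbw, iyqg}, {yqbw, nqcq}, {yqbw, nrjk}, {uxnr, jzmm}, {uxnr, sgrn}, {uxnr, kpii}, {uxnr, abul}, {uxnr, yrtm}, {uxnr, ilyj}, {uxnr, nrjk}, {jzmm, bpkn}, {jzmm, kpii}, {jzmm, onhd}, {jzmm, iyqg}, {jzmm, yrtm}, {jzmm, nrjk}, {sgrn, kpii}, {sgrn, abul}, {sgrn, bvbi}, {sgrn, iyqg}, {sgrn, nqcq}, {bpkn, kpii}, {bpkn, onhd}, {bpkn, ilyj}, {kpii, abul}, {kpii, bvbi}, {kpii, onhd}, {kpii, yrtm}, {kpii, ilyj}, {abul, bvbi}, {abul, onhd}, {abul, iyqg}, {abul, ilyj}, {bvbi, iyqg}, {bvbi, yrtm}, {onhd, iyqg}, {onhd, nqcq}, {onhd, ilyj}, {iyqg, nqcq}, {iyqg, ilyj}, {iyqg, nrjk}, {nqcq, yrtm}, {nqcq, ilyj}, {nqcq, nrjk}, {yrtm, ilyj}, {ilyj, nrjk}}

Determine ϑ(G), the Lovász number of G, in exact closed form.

deg(nqcq) = 14; N(nqcq) = {bpqj, fbde, rskw, rbnr, zbie, xhhb, ugkg, yqbw, sgrn, onhd, iyqg, yrtm, ilyj, nrjk}.
deg(uxnr) = 14; N(uxnr) = {rskw, hmty, nozx, jfdh, dfrh, xhhb, yqbw, jzmm, sgrn, kpii, abul, yrtm, ilyj, nrjk}.
Vertex rskw has 14 neighbors: bpqj, fbde, zizp, ndux, hmty, nozx, dfrh, xhhb, ugkg, uxnr, abul, onhd, nqcq, yrtm.
deg(zbie) = 14; N(zbie) = {bpqj, shab, ndux, nozx, dfrh, ugkg, sgrn, bpkn, kpii, bvbi, nqcq, yrtm, ilyj, nrjk}.
G on 29 vertices is 14-regular; SR(29,14,6,7) — a Paley graph.
A has 3 distinct eigenvalues ≈ [14.0, 2.192582, -3.192582].
With N=29: ϑ(G) = 29·(-(-sqrt(29)/2 - 1/2))/(14−(-sqrt(29)/2 - 1/2)) = sqrt(29).
≈ 5.38516 (to 5 d.p.).

sqrt(29)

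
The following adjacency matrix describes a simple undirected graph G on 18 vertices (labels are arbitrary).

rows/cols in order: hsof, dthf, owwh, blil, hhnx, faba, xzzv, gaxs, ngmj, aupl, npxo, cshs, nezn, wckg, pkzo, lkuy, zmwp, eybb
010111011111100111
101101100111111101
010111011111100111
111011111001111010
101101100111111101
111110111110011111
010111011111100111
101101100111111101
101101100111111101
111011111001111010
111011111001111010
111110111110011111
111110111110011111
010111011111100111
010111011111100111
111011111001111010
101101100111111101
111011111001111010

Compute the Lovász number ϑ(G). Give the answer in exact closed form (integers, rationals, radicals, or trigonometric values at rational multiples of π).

Vertex hhnx has 13 neighbors: hsof, owwh, blil, faba, xzzv, aupl, npxo, cshs, nezn, wckg, pkzo, lkuy, eybb.
deg(aupl) = 13; N(aupl) = {hsof, dthf, owwh, hhnx, faba, xzzv, gaxs, ngmj, cshs, nezn, wckg, pkzo, zmwp}.
deg(hsof) = 13; N(hsof) = {dthf, blil, hhnx, faba, gaxs, ngmj, aupl, npxo, cshs, nezn, lkuy, zmwp, eybb}.
Vertex npxo has 13 neighbors: hsof, dthf, owwh, hhnx, faba, xzzv, gaxs, ngmj, cshs, nezn, wckg, pkzo, zmwp.
Complete 4-partite, parts [5, 5, 5, 3]: perfect, ϑ = α = 5.
= 5.00000000… (decimal).
Check 5 ≤ 5 ≤ 5: collapsed.

5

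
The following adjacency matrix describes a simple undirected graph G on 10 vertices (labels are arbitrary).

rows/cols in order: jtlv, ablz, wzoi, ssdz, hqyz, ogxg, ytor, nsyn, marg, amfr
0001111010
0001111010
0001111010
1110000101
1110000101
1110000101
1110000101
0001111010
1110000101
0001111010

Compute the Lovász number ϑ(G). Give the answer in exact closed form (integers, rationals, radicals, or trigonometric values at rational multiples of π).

N(amfr) = {ssdz, hqyz, ogxg, ytor, marg}, |N(amfr)| = 5.
N(ssdz) = {jtlv, ablz, wzoi, nsyn, amfr}, |N(ssdz)| = 5.
Vertex ablz has 5 neighbors: ssdz, hqyz, ogxg, ytor, marg.
N(jtlv) = {ssdz, hqyz, ogxg, ytor, marg}, |N(jtlv)| = 5.
K_{5,5} (perfect); ϑ(G) = α(G) = max{5,5} = 5.
ϑ(G) ≈ 5.00000000.
Sandwich: α(G)=5 ≤ ϑ(G)=5 ≤ χ(Ḡ)=5 (collapsed).

5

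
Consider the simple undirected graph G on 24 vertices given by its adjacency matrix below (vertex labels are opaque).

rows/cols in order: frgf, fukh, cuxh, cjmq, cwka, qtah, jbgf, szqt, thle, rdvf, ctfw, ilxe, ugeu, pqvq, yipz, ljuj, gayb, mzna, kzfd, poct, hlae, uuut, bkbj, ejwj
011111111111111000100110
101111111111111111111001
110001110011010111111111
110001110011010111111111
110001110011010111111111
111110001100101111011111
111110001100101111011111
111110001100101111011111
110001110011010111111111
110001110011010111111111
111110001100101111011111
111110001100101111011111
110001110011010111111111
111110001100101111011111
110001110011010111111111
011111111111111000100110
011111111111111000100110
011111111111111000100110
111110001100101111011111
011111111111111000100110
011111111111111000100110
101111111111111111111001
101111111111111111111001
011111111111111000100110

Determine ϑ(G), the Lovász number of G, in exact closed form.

N(bkbj) = {frgf, cuxh, cjmq, cwka, qtah, jbgf, szqt, thle, rdvf, ctfw, ilxe, ugeu, pqvq, yipz, ljuj, gayb, mzna, kzfd, poct, hlae, ejwj}, |N(bkbj)| = 21.
deg(fukh) = 21; N(fukh) = {frgf, cuxh, cjmq, cwka, qtah, jbgf, szqt, thle, rdvf, ctfw, ilxe, ugeu, pqvq, yipz, ljuj, gayb, mzna, kzfd, poct, hlae, ejwj}.
deg(thle) = 17; N(thle) = {frgf, fukh, qtah, jbgf, szqt, ctfw, ilxe, pqvq, ljuj, gayb, mzna, kzfd, poct, hlae, uuut, bkbj, ejwj}.
deg(cjmq) = 17; N(cjmq) = {frgf, fukh, qtah, jbgf, szqt, ctfw, ilxe, pqvq, ljuj, gayb, mzna, kzfd, poct, hlae, uuut, bkbj, ejwj}.
Complete multipartite on [7, 7, 7, 3]: sandwich collapses at ϑ=7.
= 7.0000… (decimal).
α=7, χ(Ḡ)=7; ϑ=7 lies between (collapsed).

7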